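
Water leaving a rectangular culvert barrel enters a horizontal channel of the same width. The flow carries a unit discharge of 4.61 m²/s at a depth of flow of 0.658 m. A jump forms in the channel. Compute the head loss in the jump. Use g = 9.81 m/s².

V₁ = q/y₁ = 4.61/0.658 = 7.01 m/s. Fr₁ = V₁/√(g·y₁) = 7.01/√(9.81×0.658) = 2.76.
By Bélanger, y₂/y₁ = ½[√(1 + 8Fr₁²) − 1] = ½[√61.83 − 1] = 3.43.
y₂ = 3.43 × 0.658 = 2.26 m.
V₂ = q/y₂ = 4.61/2.26 = 2.04 m/s. E₁ = y₁ + V₁²/2g = 3.16 m; E₂ = y₂ + V₂²/2g = 2.47 m. ΔE = E₁ − E₂ = 0.689 m.

ΔE = 0.689 m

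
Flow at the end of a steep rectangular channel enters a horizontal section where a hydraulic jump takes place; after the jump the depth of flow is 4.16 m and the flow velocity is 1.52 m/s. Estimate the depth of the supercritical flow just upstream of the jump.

y₁ = 0.427 m

Fr₂ = V₂/√(g·y₂) = 1.52/√(9.81×4.16) = 0.238.
Since the conjugate-depth ratio holds either way, y₁/y₂ = ½[√(1 + 8Fr₂²) − 1] = ½[√1.453 − 1] = 0.103.
y₁ = 0.103 × 4.16 = 0.427 m.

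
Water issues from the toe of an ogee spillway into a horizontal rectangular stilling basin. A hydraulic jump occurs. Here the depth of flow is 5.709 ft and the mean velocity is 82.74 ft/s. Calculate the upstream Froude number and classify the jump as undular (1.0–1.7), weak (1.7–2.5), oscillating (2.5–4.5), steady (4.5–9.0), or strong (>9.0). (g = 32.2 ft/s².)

Fr₁ = V₁/√(g·y₁) = 82.74/√(32.2×5.709) = 6.102.
Fr₁ = 6.102 lies in the steady range.

Fr₁ = 6.102; steady jump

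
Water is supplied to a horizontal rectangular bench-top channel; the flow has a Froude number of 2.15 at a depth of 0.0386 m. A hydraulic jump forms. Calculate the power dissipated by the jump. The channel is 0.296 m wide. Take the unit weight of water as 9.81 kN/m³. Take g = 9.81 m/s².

Fr₁ = 2.15 (given).
Sequent-depth ratio: y₂/y₁ = ½[√(1 + 8Fr₁²) − 1] = ½[√37.98 − 1] = 2.58.
y₂ = 2.58 × 0.0386 = 0.0996 m.
Head loss: ΔE = (y₂ − y₁)³/(4y₁y₂) = (0.0996 − 0.0386)³/(4×0.0386×0.0996) = 0.000227/0.0154 = 0.0148 m.
V₁ = Fr₁·√(g·y₁) = 2.15×√(9.81×0.0386) = 1.32 m/s; q = V₁·y₁ = 0.0511 m²/s. Q = q·b = 0.0511 × 0.296 = 0.0151 m³/s. P = γ·Q·ΔE = 9.81 × 0.0151 × 0.0148 = 0.00219 kW.

P = 0.00219 kW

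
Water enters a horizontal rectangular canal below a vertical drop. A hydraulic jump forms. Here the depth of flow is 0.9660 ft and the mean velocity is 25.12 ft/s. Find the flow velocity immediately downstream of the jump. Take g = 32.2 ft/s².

Fr₁ = V₁/√(g·y₁) = 25.12/√(32.2×0.9660) = 4.504.
From the momentum equation for a rectangular channel, y₂/y₁ = ½[√(1 + 8Fr₁²) − 1] = ½[√163.29 − 1] = 5.889.
y₂ = 5.889 × 0.9660 = 5.689 ft.
q = V₁·y₁ = 25.12 × 0.9660 = 24.27 ft²/s.
V₂ = q/y₂ = 24.27/5.689 = 4.265 ft/s.

V₂ = 4.265 ft/s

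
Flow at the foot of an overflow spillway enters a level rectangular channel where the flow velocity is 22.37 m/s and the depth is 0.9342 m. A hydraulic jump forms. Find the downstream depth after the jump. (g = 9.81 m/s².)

Fr₁ = V₁/√(g·y₁) = 22.37/√(9.81×0.9342) = 7.389.
Conjugate-depth relation: y₂/y₁ = ½[√(1 + 8Fr₁²) − 1] = ½[√437.83 − 1] = 9.962.
y₂ = 9.962 × 0.9342 = 9.307 m.

y₂ = 9.307 m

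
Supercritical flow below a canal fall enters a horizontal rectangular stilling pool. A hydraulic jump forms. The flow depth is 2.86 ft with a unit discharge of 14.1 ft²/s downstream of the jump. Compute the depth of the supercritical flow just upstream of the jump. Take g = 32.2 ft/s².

V₂ = q/y₂ = 14.1/2.86 = 4.93 ft/s; Fr₂ = V₂/√(g·y₂) = 0.514.
Since the conjugate-depth ratio holds either way, y₁/y₂ = ½[√(1 + 8Fr₂²) − 1] = ½[√3.111 − 1] = 0.382.
y₁ = 0.382 × 2.86 = 1.09 ft.

y₁ = 1.09 ft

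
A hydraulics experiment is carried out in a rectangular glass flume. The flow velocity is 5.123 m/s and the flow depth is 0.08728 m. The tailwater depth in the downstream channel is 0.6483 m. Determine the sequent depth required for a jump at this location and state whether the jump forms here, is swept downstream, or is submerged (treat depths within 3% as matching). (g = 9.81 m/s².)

y₂ = 0.6411 m; the jump forms here

Fr₁ = V₁/√(g·y₁) = 5.123/√(9.81×0.08728) = 5.536.
Bélanger equation: y₂/y₁ = ½[√(1 + 8Fr₁²) − 1] = ½[√246.22 − 1] = 7.346.
y₂ = 7.346 × 0.08728 = 0.6411 m.
Tailwater y_tw = 0.6483 m: y_tw ≈ y₂, so the jump forms here.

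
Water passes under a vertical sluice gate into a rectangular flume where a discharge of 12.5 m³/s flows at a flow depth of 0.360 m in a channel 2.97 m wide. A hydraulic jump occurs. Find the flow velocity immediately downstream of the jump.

q = Q/b = 12.5/2.97 = 4.21 m²/s; V₁ = q/y₁ = 11.7 m/s. Fr₁ = V₁/√(g·y₁) = 6.22.
From the momentum equation for a rectangular channel, y₂/y₁ = ½[√(1 + 8Fr₁²) − 1] = ½[√310.6 − 1] = 8.31.
y₂ = 8.31 × 0.360 = 2.99 m.
V₂ = q/y₂ = 4.21/2.99 = 1.41 m/s.

V₂ = 1.41 m/s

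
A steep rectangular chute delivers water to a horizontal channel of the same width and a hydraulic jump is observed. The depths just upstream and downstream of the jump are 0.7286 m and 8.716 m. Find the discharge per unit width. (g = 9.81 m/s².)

q = 17.15 m²/s

For a rectangular channel the momentum equation gives q² = ½·g·y₁·y₂·(y₁ + y₂) = ½×9.81×0.7286×8.716×9.445 = 294.2.
q = √294.2 = 17.15 m²/s.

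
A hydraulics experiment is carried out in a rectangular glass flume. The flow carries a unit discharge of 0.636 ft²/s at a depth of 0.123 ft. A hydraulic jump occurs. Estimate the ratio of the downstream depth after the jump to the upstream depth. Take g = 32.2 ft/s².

y₂/y₁ = 3.21

V₁ = q/y₁ = 0.636/0.123 = 5.17 ft/s. Fr₁ = V₁/√(g·y₁) = 5.17/√(32.2×0.123) = 2.60.
By Bélanger, y₂/y₁ = ½[√(1 + 8Fr₁²) − 1] = ½[√55.00 − 1] = 3.21.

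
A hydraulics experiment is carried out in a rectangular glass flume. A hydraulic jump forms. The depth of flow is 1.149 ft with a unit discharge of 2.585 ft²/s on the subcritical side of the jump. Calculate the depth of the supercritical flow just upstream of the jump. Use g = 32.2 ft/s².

V₂ = q/y₂ = 2.585/1.149 = 2.250 ft/s; Fr₂ = V₂/√(g·y₂) = 0.3699.
From the momentum equation (using Fr₂), y₁/y₂ = ½[√(1 + 8Fr₂²) − 1] = ½[√2.0944 − 1] = 0.2236.
y₁ = 0.2236 × 1.149 = 0.2569 ft.

y₁ = 0.2569 ft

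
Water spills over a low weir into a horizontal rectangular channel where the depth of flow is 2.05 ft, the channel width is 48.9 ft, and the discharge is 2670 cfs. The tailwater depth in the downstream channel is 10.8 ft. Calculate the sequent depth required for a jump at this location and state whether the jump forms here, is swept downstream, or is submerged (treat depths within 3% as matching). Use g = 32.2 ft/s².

q = Q/b = 2670/48.9 = 54.6 ft²/s; V₁ = q/y₁ = 26.6 ft/s. Fr₁ = V₁/√(g·y₁) = 3.28.
By Bélanger, y₂/y₁ = ½[√(1 + 8Fr₁²) − 1] = ½[√86.98 − 1] = 4.16.
y₂ = 4.16 × 2.05 = 8.53 ft.
Tailwater y_tw = 10.8 ft: y_tw > y₂, so the jump is submerged.

y₂ = 8.53 ft; the jump is submerged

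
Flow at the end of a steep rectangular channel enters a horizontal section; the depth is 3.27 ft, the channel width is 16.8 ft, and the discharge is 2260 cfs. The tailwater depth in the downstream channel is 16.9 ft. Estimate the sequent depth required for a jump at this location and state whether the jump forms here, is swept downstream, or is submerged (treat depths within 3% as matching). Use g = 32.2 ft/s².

q = Q/b = 2260/16.8 = 135 ft²/s; V₁ = q/y₁ = 41.1 ft/s. Fr₁ = V₁/√(g·y₁) = 4.01.
Sequent-depth ratio: y₂/y₁ = ½[√(1 + 8Fr₁²) − 1] = ½[√129.6 − 1] = 5.19.
y₂ = 5.19 × 3.27 = 17.0 ft.
Tailwater y_tw = 16.9 ft: y_tw ≈ y₂, so the jump forms here.

y₂ = 17.0 ft; the jump forms here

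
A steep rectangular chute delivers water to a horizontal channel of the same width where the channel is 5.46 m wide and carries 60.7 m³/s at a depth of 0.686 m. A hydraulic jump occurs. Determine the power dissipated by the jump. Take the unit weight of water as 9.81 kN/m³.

q = Q/b = 60.7/5.46 = 11.1 m²/s; V₁ = q/y₁ = 16.2 m/s. Fr₁ = V₁/√(g·y₁) = 6.25.
By Bélanger, y₂/y₁ = ½[√(1 + 8Fr₁²) − 1] = ½[√313.2 − 1] = 8.35.
y₂ = 8.35 × 0.686 = 5.73 m.
V₂ = q/y₂ = 11.1/5.73 = 1.94 m/s. E₁ = y₁ + V₁²/2g = 14.1 m; E₂ = y₂ + V₂²/2g = 5.92 m. ΔE = E₁ − E₂ = 8.15 m.
P = γ·Q·ΔE = 9.81 × 60.7 × 8.15 = 4855 kW.

P = 4855 kW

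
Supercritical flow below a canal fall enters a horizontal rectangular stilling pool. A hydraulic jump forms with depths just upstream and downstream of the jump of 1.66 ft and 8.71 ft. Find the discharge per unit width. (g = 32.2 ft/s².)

For a rectangular channel the momentum equation gives q² = ½·g·y₁·y₂·(y₁ + y₂) = ½×32.2×1.66×8.71×10.4 = 2414.
q = √2414 = 49.1 ft²/s.

q = 49.1 ft²/s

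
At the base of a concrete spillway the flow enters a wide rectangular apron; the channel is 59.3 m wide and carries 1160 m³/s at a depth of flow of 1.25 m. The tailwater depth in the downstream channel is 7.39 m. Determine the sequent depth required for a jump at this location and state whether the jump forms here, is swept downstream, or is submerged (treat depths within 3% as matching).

y₂ = 7.30 m; the jump forms here

q = Q/b = 1160/59.3 = 19.6 m²/s; V₁ = q/y₁ = 15.6 m/s. Fr₁ = V₁/√(g·y₁) = 4.47.
By Bélanger, y₂/y₁ = ½[√(1 + 8Fr₁²) − 1] = ½[√160.8 − 1] = 5.84.
y₂ = 5.84 × 1.25 = 7.30 m.
Tailwater y_tw = 7.39 m: y_tw ≈ y₂, so the jump forms here.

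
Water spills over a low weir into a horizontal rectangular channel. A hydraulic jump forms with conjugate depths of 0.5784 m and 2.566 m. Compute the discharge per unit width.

q = 4.784 m²/s

For a rectangular channel the momentum equation gives q² = ½·g·y₁·y₂·(y₁ + y₂) = ½×9.81×0.5784×2.566×3.144 = 22.89.
q = √22.89 = 4.784 m²/s.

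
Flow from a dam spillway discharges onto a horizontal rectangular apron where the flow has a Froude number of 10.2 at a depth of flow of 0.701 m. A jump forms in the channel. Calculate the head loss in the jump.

ΔE = 27.2 m

Fr₁ = 10.2 (given).
Sequent-depth ratio: y₂/y₁ = ½[√(1 + 8Fr₁²) − 1] = ½[√833.3 − 1] = 13.9.
y₂ = 13.9 × 0.701 = 9.77 m.
Head loss: ΔE = (y₂ − y₁)³/(4y₁y₂) = (9.77 − 0.701)³/(4×0.701×9.77) = 745/27.4 = 27.2 m.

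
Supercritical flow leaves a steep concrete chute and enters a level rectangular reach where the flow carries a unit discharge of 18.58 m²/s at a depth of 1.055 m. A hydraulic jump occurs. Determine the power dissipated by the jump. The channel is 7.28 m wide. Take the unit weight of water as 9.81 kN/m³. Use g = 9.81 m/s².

V₁ = q/y₁ = 18.58/1.055 = 17.61 m/s. Fr₁ = V₁/√(g·y₁) = 17.61/√(9.81×1.055) = 5.474.
By Bélanger, y₂/y₁ = ½[√(1 + 8Fr₁²) − 1] = ½[√240.75 − 1] = 7.258.
y₂ = 7.258 × 1.055 = 7.657 m.
V₂ = q/y₂ = 18.58/7.657 = 2.426 m/s. E₁ = y₁ + V₁²/2g = 16.86 m; E₂ = y₂ + V₂²/2g = 7.957 m. ΔE = E₁ − E₂ = 8.906 m.
Q = q·b = 18.58 × 7.28 = 135.3 m³/s. P = γ·Q·ΔE = 9.81 × 135.3 × 8.906 = 11818 kW.

P = 11818 kW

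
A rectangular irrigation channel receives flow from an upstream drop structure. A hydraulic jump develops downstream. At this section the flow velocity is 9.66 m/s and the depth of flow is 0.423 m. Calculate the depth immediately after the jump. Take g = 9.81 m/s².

y₂ = 2.63 m

Fr₁ = V₁/√(g·y₁) = 9.66/√(9.81×0.423) = 4.74.
By Bélanger, y₂/y₁ = ½[√(1 + 8Fr₁²) − 1] = ½[√180.9 − 1] = 6.22.
y₂ = 6.22 × 0.423 = 2.63 m.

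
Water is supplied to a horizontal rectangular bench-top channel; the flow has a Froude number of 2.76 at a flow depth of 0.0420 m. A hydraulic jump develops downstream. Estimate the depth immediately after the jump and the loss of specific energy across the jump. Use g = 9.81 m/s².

y₂ = 0.144 m; ΔE = 0.0441 m

Fr₁ = 2.76 (given).
Bélanger equation: y₂/y₁ = ½[√(1 + 8Fr₁²) − 1] = ½[√61.94 − 1] = 3.44.
y₂ = 3.44 × 0.0420 = 0.144 m.
Head loss: ΔE = (y₂ − y₁)³/(4y₁y₂) = (0.144 − 0.0420)³/(4×0.0420×0.144) = 0.00107/0.0242 = 0.0441 m.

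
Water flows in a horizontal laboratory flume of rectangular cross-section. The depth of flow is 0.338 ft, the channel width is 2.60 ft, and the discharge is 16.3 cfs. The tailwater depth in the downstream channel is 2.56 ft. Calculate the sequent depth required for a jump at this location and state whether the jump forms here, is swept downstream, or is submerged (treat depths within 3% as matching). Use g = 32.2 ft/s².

q = Q/b = 16.3/2.60 = 6.27 ft²/s; V₁ = q/y₁ = 18.5 ft/s. Fr₁ = V₁/√(g·y₁) = 5.62.
Bélanger equation: y₂/y₁ = ½[√(1 + 8Fr₁²) − 1] = ½[√253.9 − 1] = 7.47.
y₂ = 7.47 × 0.338 = 2.52 ft.
Tailwater y_tw = 2.56 ft: y_tw ≈ y₂, so the jump forms here.

y₂ = 2.52 ft; the jump forms here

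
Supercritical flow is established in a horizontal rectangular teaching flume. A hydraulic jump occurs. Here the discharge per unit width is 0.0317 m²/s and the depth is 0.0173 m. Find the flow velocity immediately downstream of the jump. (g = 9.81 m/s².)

V₂ = 0.315 m/s

V₁ = q/y₁ = 0.0317/0.0173 = 1.83 m/s. Fr₁ = V₁/√(g·y₁) = 1.83/√(9.81×0.0173) = 4.45.
Sequent-depth ratio: y₂/y₁ = ½[√(1 + 8Fr₁²) − 1] = ½[√159.3 − 1] = 5.81.
y₂ = 5.81 × 0.0173 = 0.101 m.
V₂ = q/y₂ = 0.0317/0.101 = 0.315 m/s.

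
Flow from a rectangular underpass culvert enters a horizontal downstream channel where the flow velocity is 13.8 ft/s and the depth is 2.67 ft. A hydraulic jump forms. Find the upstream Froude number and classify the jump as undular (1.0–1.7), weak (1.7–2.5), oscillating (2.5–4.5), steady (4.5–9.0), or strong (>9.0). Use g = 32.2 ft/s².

Fr₁ = 1.49; undular jump

Fr₁ = V₁/√(g·y₁) = 13.8/√(32.2×2.67) = 1.49.
Fr₁ = 1.49 lies in the undular range.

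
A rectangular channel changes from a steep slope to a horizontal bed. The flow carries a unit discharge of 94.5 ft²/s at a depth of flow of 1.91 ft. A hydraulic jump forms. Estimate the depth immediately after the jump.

y₂ = 16.1 ft

V₁ = q/y₁ = 94.5/1.91 = 49.5 ft/s. Fr₁ = V₁/√(g·y₁) = 49.5/√(32.2×1.91) = 6.31.
From the momentum equation for a rectangular channel, y₂/y₁ = ½[√(1 + 8Fr₁²) − 1] = ½[√319.4 − 1] = 8.44.
y₂ = 8.44 × 1.91 = 16.1 ft.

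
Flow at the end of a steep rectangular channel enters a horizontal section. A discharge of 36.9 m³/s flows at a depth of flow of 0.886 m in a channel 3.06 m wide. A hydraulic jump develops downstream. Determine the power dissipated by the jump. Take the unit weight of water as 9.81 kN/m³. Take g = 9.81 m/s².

q = Q/b = 36.9/3.06 = 12.1 m²/s; V₁ = q/y₁ = 13.6 m/s. Fr₁ = V₁/√(g·y₁) = 4.62.
Sequent-depth ratio: y₂/y₁ = ½[√(1 + 8Fr₁²) − 1] = ½[√171.5 − 1] = 6.05.
y₂ = 6.05 × 0.886 = 5.36 m.
Head loss: ΔE = (y₂ − y₁)³/(4y₁y₂) = (5.36 − 0.886)³/(4×0.886×5.36) = 89.5/19.0 = 4.71 m.
P = γ·Q·ΔE = 9.81 × 36.9 × 4.71 = 1705 kW.

P = 1705 kW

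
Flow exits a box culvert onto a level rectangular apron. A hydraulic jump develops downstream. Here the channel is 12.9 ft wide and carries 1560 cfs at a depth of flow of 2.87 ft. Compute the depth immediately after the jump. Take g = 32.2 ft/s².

q = Q/b = 1560/12.9 = 121 ft²/s; V₁ = q/y₁ = 42.1 ft/s. Fr₁ = V₁/√(g·y₁) = 4.38.
Conjugate-depth relation: y₂/y₁ = ½[√(1 + 8Fr₁²) − 1] = ½[√154.7 − 1] = 5.72.
y₂ = 5.72 × 2.87 = 16.4 ft.

y₂ = 16.4 ft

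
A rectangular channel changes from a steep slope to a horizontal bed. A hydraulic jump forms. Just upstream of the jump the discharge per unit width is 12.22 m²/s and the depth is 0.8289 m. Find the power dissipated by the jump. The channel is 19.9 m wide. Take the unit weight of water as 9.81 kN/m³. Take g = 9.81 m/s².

P = 14334 kW

V₁ = q/y₁ = 12.22/0.8289 = 14.74 m/s. Fr₁ = V₁/√(g·y₁) = 14.74/√(9.81×0.8289) = 5.170.
By Bélanger, y₂/y₁ = ½[√(1 + 8Fr₁²) − 1] = ½[√214.82 − 1] = 6.828.
y₂ = 6.828 × 0.8289 = 5.660 m.
Head loss: ΔE = (y₂ − y₁)³/(4y₁y₂) = (5.660 − 0.8289)³/(4×0.8289×5.660) = 112.8/18.77 = 6.009 m.
Q = q·b = 12.22 × 19.9 = 243.2 m³/s. P = γ·Q·ΔE = 9.81 × 243.2 × 6.009 = 14334 kW.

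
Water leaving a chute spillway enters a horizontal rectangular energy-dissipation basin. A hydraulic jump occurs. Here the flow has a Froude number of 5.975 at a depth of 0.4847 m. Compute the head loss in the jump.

ΔE = 5.140 m

Fr₁ = 5.975 (given).
Conjugate-depth relation: y₂/y₁ = ½[√(1 + 8Fr₁²) − 1] = ½[√286.60 − 1] = 7.965.
y₂ = 7.965 × 0.4847 = 3.860 m.
V₁ = Fr₁·√(g·y₁) = 5.975×√(9.81×0.4847) = 13.03 m/s; q = V₁·y₁ = 6.315 m²/s. V₂ = q/y₂ = 6.315/3.860 = 1.636 m/s. E₁ = y₁ + V₁²/2g = 9.137 m; E₂ = y₂ + V₂²/2g = 3.997 m. ΔE = E₁ − E₂ = 5.140 m.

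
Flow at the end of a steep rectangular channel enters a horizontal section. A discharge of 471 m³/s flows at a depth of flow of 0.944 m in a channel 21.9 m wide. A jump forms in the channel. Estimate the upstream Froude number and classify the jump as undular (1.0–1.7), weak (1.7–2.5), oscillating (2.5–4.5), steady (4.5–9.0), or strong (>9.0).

Fr₁ = 7.49; steady jump

q = Q/b = 471/21.9 = 21.5 m²/s; V₁ = q/y₁ = 22.8 m/s. Fr₁ = V₁/√(g·y₁) = 7.49.
Fr₁ = 7.49 lies in the steady range.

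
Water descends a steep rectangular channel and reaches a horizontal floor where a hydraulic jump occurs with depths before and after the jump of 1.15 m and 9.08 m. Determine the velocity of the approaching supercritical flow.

V₁ = 19.9 m/s

For a rectangular channel the momentum equation gives q² = ½·g·y₁·y₂·(y₁ + y₂) = ½×9.81×1.15×9.08×10.2 = 524.
q = √524 = 22.9 m²/s.
V₁ = q/y₁ = 22.9/1.15 = 19.9 m/s.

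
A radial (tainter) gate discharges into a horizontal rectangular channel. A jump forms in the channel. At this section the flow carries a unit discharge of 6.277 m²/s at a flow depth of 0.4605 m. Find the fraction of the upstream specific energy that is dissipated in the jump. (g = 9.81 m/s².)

ΔE/E₁ = 0.589 (58.9%)

V₁ = q/y₁ = 6.277/0.4605 = 13.63 m/s. Fr₁ = V₁/√(g·y₁) = 13.63/√(9.81×0.4605) = 6.413.
From the momentum equation for a rectangular channel, y₂/y₁ = ½[√(1 + 8Fr₁²) − 1] = ½[√330.03 − 1] = 8.583.
y₂ = 8.583 × 0.4605 = 3.953 m.
E₁ = y₁ + V₁²/2g = 9.930 m. ΔE = (y₂ − y₁)³/(4y₁y₂) = 5.849 m. ΔE/E₁ = 5.849/9.930 = 0.589.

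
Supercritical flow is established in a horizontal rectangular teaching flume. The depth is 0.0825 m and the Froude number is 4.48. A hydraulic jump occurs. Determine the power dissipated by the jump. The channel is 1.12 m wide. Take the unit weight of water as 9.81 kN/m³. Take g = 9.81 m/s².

Fr₁ = 4.48 (given).
By Bélanger, y₂/y₁ = ½[√(1 + 8Fr₁²) − 1] = ½[√161.6 − 1] = 5.86.
y₂ = 5.86 × 0.0825 = 0.483 m.
V₁ = Fr₁·√(g·y₁) = 4.48×√(9.81×0.0825) = 4.03 m/s; q = V₁·y₁ = 0.333 m²/s. V₂ = q/y₂ = 0.333/0.483 = 0.688 m/s. E₁ = y₁ + V₁²/2g = 0.910 m; E₂ = y₂ + V₂²/2g = 0.507 m. ΔE = E₁ − E₂ = 0.403 m.
Q = q·b = 0.333 × 1.12 = 0.372 m³/s. P = γ·Q·ΔE = 9.81 × 0.372 × 0.403 = 1.47 kW.

P = 1.47 kW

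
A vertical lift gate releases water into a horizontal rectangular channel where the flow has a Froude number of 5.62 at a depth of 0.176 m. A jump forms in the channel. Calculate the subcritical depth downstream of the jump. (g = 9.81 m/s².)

Fr₁ = 5.62 (given).
Sequent-depth ratio: y₂/y₁ = ½[√(1 + 8Fr₁²) − 1] = ½[√253.7 − 1] = 7.46.
y₂ = 7.46 × 0.176 = 1.31 m.

y₂ = 1.31 m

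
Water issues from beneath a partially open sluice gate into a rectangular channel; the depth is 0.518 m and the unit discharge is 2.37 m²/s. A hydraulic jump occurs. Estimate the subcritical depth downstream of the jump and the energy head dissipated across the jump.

y₂ = 1.25 m; ΔE = 0.152 m

V₁ = q/y₁ = 2.37/0.518 = 4.58 m/s. Fr₁ = V₁/√(g·y₁) = 4.58/√(9.81×0.518) = 2.03.
Conjugate-depth relation: y₂/y₁ = ½[√(1 + 8Fr₁²) − 1] = ½[√33.96 − 1] = 2.41.
y₂ = 2.41 × 0.518 = 1.25 m.
V₂ = q/y₂ = 2.37/1.25 = 1.90 m/s. E₁ = y₁ + V₁²/2g = 1.58 m; E₂ = y₂ + V₂²/2g = 1.43 m. ΔE = E₁ − E₂ = 0.152 m.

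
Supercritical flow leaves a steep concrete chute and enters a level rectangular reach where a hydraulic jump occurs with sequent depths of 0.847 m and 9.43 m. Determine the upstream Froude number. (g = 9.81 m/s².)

Fr₁ = 8.22

For a rectangular channel the momentum equation gives q² = ½·g·y₁·y₂·(y₁ + y₂) = ½×9.81×0.847×9.43×10.3 = 403.
q = √403 = 20.1 m²/s.
V₁ = q/y₁ = 23.7 m/s; Fr₁ = V₁/√(g·y₁) = 8.22.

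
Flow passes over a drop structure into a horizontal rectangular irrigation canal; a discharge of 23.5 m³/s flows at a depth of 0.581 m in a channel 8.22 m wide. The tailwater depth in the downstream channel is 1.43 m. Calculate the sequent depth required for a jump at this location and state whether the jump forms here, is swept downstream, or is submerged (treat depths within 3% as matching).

y₂ = 1.43 m; the jump forms here

q = Q/b = 23.5/8.22 = 2.86 m²/s; V₁ = q/y₁ = 4.92 m/s. Fr₁ = V₁/√(g·y₁) = 2.06.
From the momentum equation for a rectangular channel, y₂/y₁ = ½[√(1 + 8Fr₁²) − 1] = ½[√34.98 − 1] = 2.46.
y₂ = 2.46 × 0.581 = 1.43 m.
Tailwater y_tw = 1.43 m: y_tw ≈ y₂, so the jump forms here.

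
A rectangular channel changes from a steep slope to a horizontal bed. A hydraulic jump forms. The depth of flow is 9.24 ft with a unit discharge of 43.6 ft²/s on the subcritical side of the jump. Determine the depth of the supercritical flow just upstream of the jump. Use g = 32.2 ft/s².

V₂ = q/y₂ = 43.6/9.24 = 4.72 ft/s; Fr₂ = V₂/√(g·y₂) = 0.274.
The Bélanger relation is symmetric: y₁/y₂ = ½[√(1 + 8Fr₂²) − 1] = ½[√1.599 − 1] = 0.132.
y₁ = 0.132 × 9.24 = 1.22 ft.

y₁ = 1.22 ft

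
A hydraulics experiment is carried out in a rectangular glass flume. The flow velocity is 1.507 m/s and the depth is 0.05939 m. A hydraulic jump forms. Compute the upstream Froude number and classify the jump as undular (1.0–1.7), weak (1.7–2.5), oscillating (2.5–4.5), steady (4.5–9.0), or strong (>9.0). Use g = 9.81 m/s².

Fr₁ = 1.974; weak jump

Fr₁ = V₁/√(g·y₁) = 1.507/√(9.81×0.05939) = 1.974.
Fr₁ = 1.974 lies in the weak range.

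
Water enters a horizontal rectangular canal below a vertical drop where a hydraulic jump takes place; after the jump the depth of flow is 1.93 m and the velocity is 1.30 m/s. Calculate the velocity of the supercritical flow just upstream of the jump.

Fr₂ = V₂/√(g·y₂) = 1.30/√(9.81×1.93) = 0.299.
The Bélanger relation is symmetric: y₁/y₂ = ½[√(1 + 8Fr₂²) − 1] = ½[√1.714 − 1] = 0.155.
y₁ = 0.155 × 1.93 = 0.298 m.
V₁ = q/y₁ = 2.51/0.298 = 8.41 m/s.

V₁ = 8.41 m/s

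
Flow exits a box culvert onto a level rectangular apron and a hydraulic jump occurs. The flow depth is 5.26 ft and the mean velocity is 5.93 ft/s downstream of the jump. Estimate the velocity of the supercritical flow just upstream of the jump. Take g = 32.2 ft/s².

Fr₂ = V₂/√(g·y₂) = 5.93/√(32.2×5.26) = 0.456.
Applying the sequent-depth relation in reverse, y₁/y₂ = ½[√(1 + 8Fr₂²) − 1] = ½[√2.661 − 1] = 0.316.
y₁ = 0.316 × 5.26 = 1.66 ft.
V₁ = q/y₁ = 31.2/1.66 = 18.8 ft/s.

V₁ = 18.8 ft/s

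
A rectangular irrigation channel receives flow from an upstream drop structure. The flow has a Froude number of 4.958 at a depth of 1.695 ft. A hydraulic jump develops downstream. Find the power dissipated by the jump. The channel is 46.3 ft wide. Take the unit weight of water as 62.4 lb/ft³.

P = 3578 hp

Fr₁ = 4.958 (given).
By Bélanger, y₂/y₁ = ½[√(1 + 8Fr₁²) − 1] = ½[√197.65 − 1] = 6.529.
y₂ = 6.529 × 1.695 = 11.07 ft.
Head loss: ΔE = (y₂ − y₁)³/(4y₁y₂) = (11.07 − 1.695)³/(4×1.695×11.07) = 823.3/75.04 = 10.97 ft.
V₁ = Fr₁·√(g·y₁) = 4.958×√(32.2×1.695) = 36.63 ft/s; q = V₁·y₁ = 62.09 ft²/s. Q = q·b = 62.09 × 46.3 = 2875 cfs. P = γ·Q·ΔE/550 = 62.4 × 2875 × 10.97 / 550 = 3578 hp.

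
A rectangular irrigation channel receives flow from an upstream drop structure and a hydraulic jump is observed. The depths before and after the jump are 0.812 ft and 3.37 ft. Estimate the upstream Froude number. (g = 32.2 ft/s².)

For a rectangular channel the momentum equation gives q² = ½·g·y₁·y₂·(y₁ + y₂) = ½×32.2×0.812×3.37×4.18 = 184.
q = √184 = 13.6 ft²/s.
V₁ = q/y₁ = 16.7 ft/s; Fr₁ = V₁/√(g·y₁) = 3.27.

Fr₁ = 3.27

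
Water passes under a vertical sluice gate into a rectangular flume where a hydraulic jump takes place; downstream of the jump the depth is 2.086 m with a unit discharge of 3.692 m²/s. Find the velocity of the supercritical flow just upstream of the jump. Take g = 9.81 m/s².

V₁ = 7.202 m/s

V₂ = q/y₂ = 3.692/2.086 = 1.770 m/s; Fr₂ = V₂/√(g·y₂) = 0.3913.
Since the conjugate-depth ratio holds either way, y₁/y₂ = ½[√(1 + 8Fr₂²) − 1] = ½[√2.2246 − 1] = 0.2458.
y₁ = 0.2458 × 2.086 = 0.5127 m.
V₁ = q/y₁ = 3.692/0.5127 = 7.202 m/s.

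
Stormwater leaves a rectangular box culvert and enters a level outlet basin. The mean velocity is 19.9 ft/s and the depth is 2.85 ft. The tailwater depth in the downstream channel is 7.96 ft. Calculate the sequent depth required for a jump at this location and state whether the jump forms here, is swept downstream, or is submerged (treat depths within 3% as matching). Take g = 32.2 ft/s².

y₂ = 7.07 ft; the jump is submerged

Fr₁ = V₁/√(g·y₁) = 19.9/√(32.2×2.85) = 2.08.
By Bélanger, y₂/y₁ = ½[√(1 + 8Fr₁²) − 1] = ½[√35.52 − 1] = 2.48.
y₂ = 2.48 × 2.85 = 7.07 ft.
Tailwater y_tw = 7.96 ft: y_tw > y₂, so the jump is submerged.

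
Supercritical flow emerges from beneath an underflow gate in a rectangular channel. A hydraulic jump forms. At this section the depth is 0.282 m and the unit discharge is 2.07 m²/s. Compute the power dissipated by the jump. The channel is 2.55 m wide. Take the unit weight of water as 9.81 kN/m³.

P = 68.4 kW

V₁ = q/y₁ = 2.07/0.282 = 7.34 m/s. Fr₁ = V₁/√(g·y₁) = 7.34/√(9.81×0.282) = 4.41.
By Bélanger, y₂/y₁ = ½[√(1 + 8Fr₁²) − 1] = ½[√156.8 − 1] = 5.76.
y₂ = 5.76 × 0.282 = 1.62 m.
Head loss: ΔE = (y₂ − y₁)³/(4y₁y₂) = (1.62 − 0.282)³/(4×0.282×1.62) = 2.42/1.83 = 1.32 m.
Q = q·b = 2.07 × 2.55 = 5.28 m³/s. P = γ·Q·ΔE = 9.81 × 5.28 × 1.32 = 68.4 kW.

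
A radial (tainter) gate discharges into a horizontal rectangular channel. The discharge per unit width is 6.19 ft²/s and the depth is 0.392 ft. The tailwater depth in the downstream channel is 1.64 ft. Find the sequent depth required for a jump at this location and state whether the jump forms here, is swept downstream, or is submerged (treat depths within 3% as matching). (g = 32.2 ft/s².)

V₁ = q/y₁ = 6.19/0.392 = 15.8 ft/s. Fr₁ = V₁/√(g·y₁) = 15.8/√(32.2×0.392) = 4.44.
Bélanger equation: y₂/y₁ = ½[√(1 + 8Fr₁²) − 1] = ½[√159.0 − 1] = 5.81.
y₂ = 5.81 × 0.392 = 2.28 ft.
Tailwater y_tw = 1.64 ft: y_tw < y₂, so the jump is swept downstream.

y₂ = 2.28 ft; the jump is swept downstream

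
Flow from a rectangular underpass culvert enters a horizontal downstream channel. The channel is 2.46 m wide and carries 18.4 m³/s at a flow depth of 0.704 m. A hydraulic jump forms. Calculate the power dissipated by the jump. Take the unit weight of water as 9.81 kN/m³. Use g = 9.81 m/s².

P = 462 kW

q = Q/b = 18.4/2.46 = 7.48 m²/s; V₁ = q/y₁ = 10.6 m/s. Fr₁ = V₁/√(g·y₁) = 4.04.
By Bélanger, y₂/y₁ = ½[√(1 + 8Fr₁²) − 1] = ½[√131.8 − 1] = 5.24.
y₂ = 5.24 × 0.704 = 3.69 m.
V₂ = q/y₂ = 7.48/3.69 = 2.03 m/s. E₁ = y₁ + V₁²/2g = 6.46 m; E₂ = y₂ + V₂²/2g = 3.90 m. ΔE = E₁ − E₂ = 2.56 m.
P = γ·Q·ΔE = 9.81 × 18.4 × 2.56 = 462 kW.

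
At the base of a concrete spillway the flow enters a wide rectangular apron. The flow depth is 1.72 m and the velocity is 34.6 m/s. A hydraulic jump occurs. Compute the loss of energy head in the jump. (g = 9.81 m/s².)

Fr₁ = V₁/√(g·y₁) = 34.6/√(9.81×1.72) = 8.42.
From the momentum equation for a rectangular channel, y₂/y₁ = ½[√(1 + 8Fr₁²) − 1] = ½[√568.6 − 1] = 11.4.
y₂ = 11.4 × 1.72 = 19.6 m.
Head loss: ΔE = (y₂ − y₁)³/(4y₁y₂) = (19.6 − 1.72)³/(4×1.72×19.6) = 5761/135 = 42.6 m.

ΔE = 42.6 m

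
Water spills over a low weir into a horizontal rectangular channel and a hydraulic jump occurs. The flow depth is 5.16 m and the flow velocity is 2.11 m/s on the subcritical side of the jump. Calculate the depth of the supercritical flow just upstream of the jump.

Fr₂ = V₂/√(g·y₂) = 2.11/√(9.81×5.16) = 0.297.
The Bélanger relation is symmetric: y₁/y₂ = ½[√(1 + 8Fr₂²) − 1] = ½[√1.704 − 1] = 0.153.
y₁ = 0.153 × 5.16 = 0.787 m.

y₁ = 0.787 m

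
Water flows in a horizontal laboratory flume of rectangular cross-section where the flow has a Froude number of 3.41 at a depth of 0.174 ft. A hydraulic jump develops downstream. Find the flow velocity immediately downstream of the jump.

Fr₁ = 3.41 (given).
Conjugate-depth relation: y₂/y₁ = ½[√(1 + 8Fr₁²) − 1] = ½[√94.02 − 1] = 4.35.
y₂ = 4.35 × 0.174 = 0.757 ft.
V₁ = Fr₁·√(g·y₁) = 3.41×√(32.2×0.174) = 8.07 ft/s; q = V₁·y₁ = 1.40 ft²/s.
V₂ = q/y₂ = 1.40/0.757 = 1.86 ft/s.

V₂ = 1.86 ft/s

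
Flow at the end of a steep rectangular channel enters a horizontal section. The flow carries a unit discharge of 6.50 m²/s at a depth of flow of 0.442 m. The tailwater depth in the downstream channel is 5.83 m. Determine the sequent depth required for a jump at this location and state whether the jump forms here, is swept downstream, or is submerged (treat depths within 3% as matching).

V₁ = q/y₁ = 6.50/0.442 = 14.7 m/s. Fr₁ = V₁/√(g·y₁) = 14.7/√(9.81×0.442) = 7.06.
Sequent-depth ratio: y₂/y₁ = ½[√(1 + 8Fr₁²) − 1] = ½[√400.0 − 1] = 9.50.
y₂ = 9.50 × 0.442 = 4.20 m.
Tailwater y_tw = 5.83 m: y_tw > y₂, so the jump is submerged.

y₂ = 4.20 m; the jump is submerged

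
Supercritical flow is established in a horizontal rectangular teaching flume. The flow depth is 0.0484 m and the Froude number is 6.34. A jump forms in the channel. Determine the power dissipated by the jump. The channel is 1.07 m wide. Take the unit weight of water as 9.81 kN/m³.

Fr₁ = 6.34 (given).
From the momentum equation for a rectangular channel, y₂/y₁ = ½[√(1 + 8Fr₁²) − 1] = ½[√322.6 − 1] = 8.48.
y₂ = 8.48 × 0.0484 = 0.410 m.
V₁ = Fr₁·√(g·y₁) = 6.34×√(9.81×0.0484) = 4.37 m/s; q = V₁·y₁ = 0.211 m²/s. V₂ = q/y₂ = 0.211/0.410 = 0.515 m/s. E₁ = y₁ + V₁²/2g = 1.02 m; E₂ = y₂ + V₂²/2g = 0.424 m. ΔE = E₁ − E₂ = 0.597 m.
Q = q·b = 0.211 × 1.07 = 0.226 m³/s. P = γ·Q·ΔE = 9.81 × 0.226 × 0.597 = 1.33 kW.

P = 1.33 kW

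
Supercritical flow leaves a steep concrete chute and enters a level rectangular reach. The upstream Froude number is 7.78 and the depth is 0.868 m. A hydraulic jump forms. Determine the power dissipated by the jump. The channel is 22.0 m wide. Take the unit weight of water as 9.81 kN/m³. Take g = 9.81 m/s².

Fr₁ = 7.78 (given).
By Bélanger, y₂/y₁ = ½[√(1 + 8Fr₁²) − 1] = ½[√485.2 − 1] = 10.5.
y₂ = 10.5 × 0.868 = 9.13 m.
V₁ = Fr₁·√(g·y₁) = 7.78×√(9.81×0.868) = 22.7 m/s; q = V₁·y₁ = 19.7 m²/s. V₂ = q/y₂ = 19.7/9.13 = 2.16 m/s. E₁ = y₁ + V₁²/2g = 27.1 m; E₂ = y₂ + V₂²/2g = 9.36 m. ΔE = E₁ − E₂ = 17.8 m.
Q = q·b = 19.7 × 22.0 = 434 m³/s. P = γ·Q·ΔE = 9.81 × 434 × 17.8 = 75589 kW.

P = 75589 kW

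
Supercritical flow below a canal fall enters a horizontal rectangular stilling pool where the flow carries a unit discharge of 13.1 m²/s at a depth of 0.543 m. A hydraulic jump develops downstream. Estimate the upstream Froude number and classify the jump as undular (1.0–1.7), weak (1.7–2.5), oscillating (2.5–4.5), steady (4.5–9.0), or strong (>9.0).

Fr₁ = 10.5; strong jump

V₁ = q/y₁ = 13.1/0.543 = 24.1 m/s. Fr₁ = V₁/√(g·y₁) = 24.1/√(9.81×0.543) = 10.5.
Fr₁ = 10.5 lies in the strong range.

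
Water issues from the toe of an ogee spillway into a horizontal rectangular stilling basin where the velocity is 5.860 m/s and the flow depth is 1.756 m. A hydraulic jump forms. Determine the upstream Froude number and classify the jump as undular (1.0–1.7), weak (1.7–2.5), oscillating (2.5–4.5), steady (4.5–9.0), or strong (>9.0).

Fr₁ = 1.412; undular jump

Fr₁ = V₁/√(g·y₁) = 5.860/√(9.81×1.756) = 1.412.
Fr₁ = 1.412 lies in the undular range.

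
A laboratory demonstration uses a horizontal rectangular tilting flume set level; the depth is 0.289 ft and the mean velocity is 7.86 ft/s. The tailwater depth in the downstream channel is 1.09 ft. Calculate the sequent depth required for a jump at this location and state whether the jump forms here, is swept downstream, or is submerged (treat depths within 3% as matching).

y₂ = 0.918 ft; the jump is submerged

Fr₁ = V₁/√(g·y₁) = 7.86/√(32.2×0.289) = 2.58.
Sequent-depth ratio: y₂/y₁ = ½[√(1 + 8Fr₁²) − 1] = ½[√54.11 − 1] = 3.18.
y₂ = 3.18 × 0.289 = 0.918 ft.
Tailwater y_tw = 1.09 ft: y_tw > y₂, so the jump is submerged.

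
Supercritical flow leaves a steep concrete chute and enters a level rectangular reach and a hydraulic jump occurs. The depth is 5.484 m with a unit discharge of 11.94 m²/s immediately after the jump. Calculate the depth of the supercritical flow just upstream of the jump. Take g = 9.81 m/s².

y₁ = 0.8383 m

V₂ = q/y₂ = 11.94/5.484 = 2.177 m/s; Fr₂ = V₂/√(g·y₂) = 0.2968.
From the momentum equation (using Fr₂), y₁/y₂ = ½[√(1 + 8Fr₂²) − 1] = ½[√1.7049 − 1] = 0.1529.
y₁ = 0.1529 × 5.484 = 0.8383 m.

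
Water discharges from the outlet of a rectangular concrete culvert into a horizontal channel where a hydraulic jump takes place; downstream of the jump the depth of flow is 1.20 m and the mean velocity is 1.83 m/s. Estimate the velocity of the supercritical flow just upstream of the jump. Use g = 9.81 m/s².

Fr₂ = V₂/√(g·y₂) = 1.83/√(9.81×1.20) = 0.533.
From the momentum equation (using Fr₂), y₁/y₂ = ½[√(1 + 8Fr₂²) − 1] = ½[√3.276 − 1] = 0.405.
y₁ = 0.405 × 1.20 = 0.486 m.
V₁ = q/y₁ = 2.20/0.486 = 4.52 m/s.

V₁ = 4.52 m/s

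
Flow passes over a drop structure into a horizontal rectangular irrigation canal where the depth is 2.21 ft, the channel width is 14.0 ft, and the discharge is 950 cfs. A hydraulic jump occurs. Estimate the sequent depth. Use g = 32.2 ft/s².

y₂ = 10.3 ft

q = Q/b = 950/14.0 = 67.9 ft²/s; V₁ = q/y₁ = 30.7 ft/s. Fr₁ = V₁/√(g·y₁) = 3.64.
From the momentum equation for a rectangular channel, y₂/y₁ = ½[√(1 + 8Fr₁²) − 1] = ½[√107.0 − 1] = 4.67.
y₂ = 4.67 × 2.21 = 10.3 ft.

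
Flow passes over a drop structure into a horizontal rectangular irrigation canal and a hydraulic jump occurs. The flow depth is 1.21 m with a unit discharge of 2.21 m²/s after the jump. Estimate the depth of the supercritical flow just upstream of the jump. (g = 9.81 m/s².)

y₁ = 0.485 m

V₂ = q/y₂ = 2.21/1.21 = 1.83 m/s; Fr₂ = V₂/√(g·y₂) = 0.530.
Applying the sequent-depth relation in reverse, y₁/y₂ = ½[√(1 + 8Fr₂²) − 1] = ½[√3.248 − 1] = 0.401.
y₁ = 0.401 × 1.21 = 0.485 m.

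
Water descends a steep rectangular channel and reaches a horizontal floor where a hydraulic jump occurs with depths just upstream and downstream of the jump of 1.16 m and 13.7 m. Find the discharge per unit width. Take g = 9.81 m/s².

For a rectangular channel the momentum equation gives q² = ½·g·y₁·y₂·(y₁ + y₂) = ½×9.81×1.16×13.7×14.9 = 1158.
q = √1158 = 34.0 m²/s.

q = 34.0 m²/s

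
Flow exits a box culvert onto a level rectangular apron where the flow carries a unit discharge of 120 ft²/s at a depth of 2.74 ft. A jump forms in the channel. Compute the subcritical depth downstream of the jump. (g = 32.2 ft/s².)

y₂ = 16.7 ft

V₁ = q/y₁ = 120/2.74 = 43.8 ft/s. Fr₁ = V₁/√(g·y₁) = 43.8/√(32.2×2.74) = 4.66.
Bélanger equation: y₂/y₁ = ½[√(1 + 8Fr₁²) − 1] = ½[√174.9 − 1] = 6.11.
y₂ = 6.11 × 2.74 = 16.7 ft.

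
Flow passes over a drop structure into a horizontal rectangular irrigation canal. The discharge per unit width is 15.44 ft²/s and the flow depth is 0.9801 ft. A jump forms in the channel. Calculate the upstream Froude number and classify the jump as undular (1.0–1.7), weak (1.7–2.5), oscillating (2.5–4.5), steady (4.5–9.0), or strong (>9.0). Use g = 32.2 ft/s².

Fr₁ = 2.804; oscillating jump

V₁ = q/y₁ = 15.44/0.9801 = 15.75 ft/s. Fr₁ = V₁/√(g·y₁) = 15.75/√(32.2×0.9801) = 2.804.
Fr₁ = 2.804 lies in the oscillating range.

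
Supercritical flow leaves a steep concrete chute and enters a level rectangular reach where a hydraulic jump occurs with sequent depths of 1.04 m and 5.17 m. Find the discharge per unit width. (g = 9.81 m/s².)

For a rectangular channel the momentum equation gives q² = ½·g·y₁·y₂·(y₁ + y₂) = ½×9.81×1.04×5.17×6.21 = 164.
q = √164 = 12.8 m²/s.

q = 12.8 m²/s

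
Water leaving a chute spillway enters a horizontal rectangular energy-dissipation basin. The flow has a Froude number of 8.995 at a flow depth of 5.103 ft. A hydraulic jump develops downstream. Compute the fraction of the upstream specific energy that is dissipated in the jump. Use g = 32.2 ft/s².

Fr₁ = 8.995 (given).
Bélanger equation: y₂/y₁ = ½[√(1 + 8Fr₁²) − 1] = ½[√648.28 − 1] = 12.23.
y₂ = 12.23 × 5.103 = 62.41 ft.
E₁ = y₁(1 + Fr₁²/2) = 5.103×(1 + 8.995²/2) = 211.5 ft. ΔE = (y₂ − y₁)³/(4y₁y₂) = 147.8 ft. ΔE/E₁ = 147.8/211.5 = 0.698.

ΔE/E₁ = 0.698 (69.8%)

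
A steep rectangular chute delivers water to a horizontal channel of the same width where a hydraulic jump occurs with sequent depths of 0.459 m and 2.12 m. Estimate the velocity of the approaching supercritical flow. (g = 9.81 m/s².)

V₁ = 7.64 m/s

For a rectangular channel the momentum equation gives q² = ½·g·y₁·y₂·(y₁ + y₂) = ½×9.81×0.459×2.12×2.58 = 12.3.
q = √12.3 = 3.51 m²/s.
V₁ = q/y₁ = 3.51/0.459 = 7.64 m/s.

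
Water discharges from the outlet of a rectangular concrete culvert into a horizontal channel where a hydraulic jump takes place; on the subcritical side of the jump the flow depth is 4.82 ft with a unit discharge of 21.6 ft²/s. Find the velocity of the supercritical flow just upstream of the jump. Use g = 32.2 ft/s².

V₂ = q/y₂ = 21.6/4.82 = 4.48 ft/s; Fr₂ = V₂/√(g·y₂) = 0.360.
Applying the sequent-depth relation in reverse, y₁/y₂ = ½[√(1 + 8Fr₂²) − 1] = ½[√2.035 − 1] = 0.213.
y₁ = 0.213 × 4.82 = 1.03 ft.
V₁ = q/y₁ = 21.6/1.03 = 21.0 ft/s.

V₁ = 21.0 ft/s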